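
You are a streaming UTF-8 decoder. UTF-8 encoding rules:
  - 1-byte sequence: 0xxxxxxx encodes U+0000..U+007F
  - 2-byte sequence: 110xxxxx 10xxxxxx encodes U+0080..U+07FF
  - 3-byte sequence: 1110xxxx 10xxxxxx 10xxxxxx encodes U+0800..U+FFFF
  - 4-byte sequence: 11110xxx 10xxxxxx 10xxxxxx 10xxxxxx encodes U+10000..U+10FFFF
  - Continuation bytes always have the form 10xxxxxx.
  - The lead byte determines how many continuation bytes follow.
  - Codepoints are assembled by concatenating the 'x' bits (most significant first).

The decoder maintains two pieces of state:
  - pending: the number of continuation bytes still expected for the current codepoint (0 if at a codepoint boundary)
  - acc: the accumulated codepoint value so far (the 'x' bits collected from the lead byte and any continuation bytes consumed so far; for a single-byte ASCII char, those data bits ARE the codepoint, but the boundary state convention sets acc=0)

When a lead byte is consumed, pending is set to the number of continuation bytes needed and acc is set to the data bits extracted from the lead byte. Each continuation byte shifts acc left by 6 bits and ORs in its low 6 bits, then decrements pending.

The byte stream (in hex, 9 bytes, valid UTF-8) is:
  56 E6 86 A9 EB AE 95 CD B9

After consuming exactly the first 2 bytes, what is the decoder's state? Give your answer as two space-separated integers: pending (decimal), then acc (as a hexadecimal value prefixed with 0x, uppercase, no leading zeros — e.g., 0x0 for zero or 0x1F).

Byte[0]=56: 1-byte. pending=0, acc=0x0
Byte[1]=E6: 3-byte lead. pending=2, acc=0x6

Answer: 2 0x6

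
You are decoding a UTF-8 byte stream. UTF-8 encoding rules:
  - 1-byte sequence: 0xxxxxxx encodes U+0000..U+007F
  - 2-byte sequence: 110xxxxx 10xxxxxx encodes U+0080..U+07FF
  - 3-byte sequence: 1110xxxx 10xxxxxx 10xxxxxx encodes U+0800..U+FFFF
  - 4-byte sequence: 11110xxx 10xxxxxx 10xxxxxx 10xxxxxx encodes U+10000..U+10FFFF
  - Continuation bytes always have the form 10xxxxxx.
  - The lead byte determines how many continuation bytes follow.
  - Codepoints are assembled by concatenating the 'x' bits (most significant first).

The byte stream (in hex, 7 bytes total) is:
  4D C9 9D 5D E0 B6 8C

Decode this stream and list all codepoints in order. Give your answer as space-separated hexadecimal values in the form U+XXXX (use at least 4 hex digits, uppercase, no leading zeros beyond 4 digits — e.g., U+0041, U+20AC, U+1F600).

Byte[0]=4D: 1-byte ASCII. cp=U+004D
Byte[1]=C9: 2-byte lead, need 1 cont bytes. acc=0x9
Byte[2]=9D: continuation. acc=(acc<<6)|0x1D=0x25D
Completed: cp=U+025D (starts at byte 1)
Byte[3]=5D: 1-byte ASCII. cp=U+005D
Byte[4]=E0: 3-byte lead, need 2 cont bytes. acc=0x0
Byte[5]=B6: continuation. acc=(acc<<6)|0x36=0x36
Byte[6]=8C: continuation. acc=(acc<<6)|0x0C=0xD8C
Completed: cp=U+0D8C (starts at byte 4)

Answer: U+004D U+025D U+005D U+0D8C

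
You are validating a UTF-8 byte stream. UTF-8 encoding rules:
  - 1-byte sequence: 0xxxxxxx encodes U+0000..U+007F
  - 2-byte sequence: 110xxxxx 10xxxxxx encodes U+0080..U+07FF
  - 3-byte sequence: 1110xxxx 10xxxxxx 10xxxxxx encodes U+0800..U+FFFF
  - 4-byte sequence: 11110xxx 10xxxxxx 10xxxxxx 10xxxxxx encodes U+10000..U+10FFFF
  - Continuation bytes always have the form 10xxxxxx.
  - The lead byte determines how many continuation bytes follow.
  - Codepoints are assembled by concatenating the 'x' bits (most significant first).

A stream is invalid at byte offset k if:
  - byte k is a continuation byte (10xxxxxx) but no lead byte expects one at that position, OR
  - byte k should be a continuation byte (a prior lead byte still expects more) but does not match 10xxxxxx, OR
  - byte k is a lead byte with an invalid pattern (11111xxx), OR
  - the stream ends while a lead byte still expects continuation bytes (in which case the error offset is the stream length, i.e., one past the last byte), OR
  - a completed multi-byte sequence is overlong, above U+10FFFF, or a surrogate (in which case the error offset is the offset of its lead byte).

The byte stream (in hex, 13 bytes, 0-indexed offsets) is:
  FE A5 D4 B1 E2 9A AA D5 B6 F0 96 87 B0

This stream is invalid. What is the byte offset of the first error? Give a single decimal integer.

Byte[0]=FE: INVALID lead byte (not 0xxx/110x/1110/11110)

Answer: 0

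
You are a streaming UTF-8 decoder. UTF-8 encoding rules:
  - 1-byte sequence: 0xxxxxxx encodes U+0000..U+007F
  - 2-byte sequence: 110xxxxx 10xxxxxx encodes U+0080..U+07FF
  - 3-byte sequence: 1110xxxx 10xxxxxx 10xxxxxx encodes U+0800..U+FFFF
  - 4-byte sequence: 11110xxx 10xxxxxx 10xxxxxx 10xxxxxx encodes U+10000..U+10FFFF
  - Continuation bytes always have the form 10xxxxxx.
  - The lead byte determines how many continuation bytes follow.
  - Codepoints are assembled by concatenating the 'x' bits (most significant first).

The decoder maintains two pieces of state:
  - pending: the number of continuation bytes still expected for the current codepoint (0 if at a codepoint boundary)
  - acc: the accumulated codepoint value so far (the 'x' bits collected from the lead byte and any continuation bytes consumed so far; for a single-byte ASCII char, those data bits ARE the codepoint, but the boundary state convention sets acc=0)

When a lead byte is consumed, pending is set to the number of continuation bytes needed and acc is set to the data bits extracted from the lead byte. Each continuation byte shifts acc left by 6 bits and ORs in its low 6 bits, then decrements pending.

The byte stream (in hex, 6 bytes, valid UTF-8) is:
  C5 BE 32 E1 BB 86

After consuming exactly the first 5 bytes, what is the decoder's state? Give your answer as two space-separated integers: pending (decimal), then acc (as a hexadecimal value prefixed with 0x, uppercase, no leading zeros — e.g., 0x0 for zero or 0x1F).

Answer: 1 0x7B

Derivation:
Byte[0]=C5: 2-byte lead. pending=1, acc=0x5
Byte[1]=BE: continuation. acc=(acc<<6)|0x3E=0x17E, pending=0
Byte[2]=32: 1-byte. pending=0, acc=0x0
Byte[3]=E1: 3-byte lead. pending=2, acc=0x1
Byte[4]=BB: continuation. acc=(acc<<6)|0x3B=0x7B, pending=1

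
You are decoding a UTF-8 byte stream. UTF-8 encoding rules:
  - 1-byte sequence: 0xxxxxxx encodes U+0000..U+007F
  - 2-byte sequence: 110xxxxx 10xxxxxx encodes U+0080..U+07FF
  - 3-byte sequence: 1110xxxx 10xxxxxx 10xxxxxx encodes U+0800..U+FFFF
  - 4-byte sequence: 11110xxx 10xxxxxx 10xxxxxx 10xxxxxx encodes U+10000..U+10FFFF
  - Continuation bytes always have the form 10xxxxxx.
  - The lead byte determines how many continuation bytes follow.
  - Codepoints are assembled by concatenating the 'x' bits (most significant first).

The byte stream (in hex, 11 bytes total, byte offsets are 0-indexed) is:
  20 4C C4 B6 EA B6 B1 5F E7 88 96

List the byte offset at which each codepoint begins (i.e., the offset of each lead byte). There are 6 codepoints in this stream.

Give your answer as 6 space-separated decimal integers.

Byte[0]=20: 1-byte ASCII. cp=U+0020
Byte[1]=4C: 1-byte ASCII. cp=U+004C
Byte[2]=C4: 2-byte lead, need 1 cont bytes. acc=0x4
Byte[3]=B6: continuation. acc=(acc<<6)|0x36=0x136
Completed: cp=U+0136 (starts at byte 2)
Byte[4]=EA: 3-byte lead, need 2 cont bytes. acc=0xA
Byte[5]=B6: continuation. acc=(acc<<6)|0x36=0x2B6
Byte[6]=B1: continuation. acc=(acc<<6)|0x31=0xADB1
Completed: cp=U+ADB1 (starts at byte 4)
Byte[7]=5F: 1-byte ASCII. cp=U+005F
Byte[8]=E7: 3-byte lead, need 2 cont bytes. acc=0x7
Byte[9]=88: continuation. acc=(acc<<6)|0x08=0x1C8
Byte[10]=96: continuation. acc=(acc<<6)|0x16=0x7216
Completed: cp=U+7216 (starts at byte 8)

Answer: 0 1 2 4 7 8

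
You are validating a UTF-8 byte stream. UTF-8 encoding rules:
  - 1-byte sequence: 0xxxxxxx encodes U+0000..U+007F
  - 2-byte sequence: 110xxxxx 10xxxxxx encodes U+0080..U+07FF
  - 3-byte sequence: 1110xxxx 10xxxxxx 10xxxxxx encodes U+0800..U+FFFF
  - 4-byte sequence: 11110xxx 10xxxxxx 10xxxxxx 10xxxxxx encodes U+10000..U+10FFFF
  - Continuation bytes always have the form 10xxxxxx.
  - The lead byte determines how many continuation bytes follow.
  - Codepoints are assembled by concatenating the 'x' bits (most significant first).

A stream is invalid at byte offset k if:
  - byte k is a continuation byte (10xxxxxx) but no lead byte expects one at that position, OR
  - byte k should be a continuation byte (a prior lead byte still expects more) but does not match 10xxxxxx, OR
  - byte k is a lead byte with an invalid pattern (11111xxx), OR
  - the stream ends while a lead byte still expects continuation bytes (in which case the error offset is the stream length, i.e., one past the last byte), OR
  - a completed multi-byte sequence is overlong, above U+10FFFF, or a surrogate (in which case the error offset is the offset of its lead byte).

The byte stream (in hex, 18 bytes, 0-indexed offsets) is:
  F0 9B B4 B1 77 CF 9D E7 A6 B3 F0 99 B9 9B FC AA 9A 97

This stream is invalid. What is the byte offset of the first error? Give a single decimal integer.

Answer: 14

Derivation:
Byte[0]=F0: 4-byte lead, need 3 cont bytes. acc=0x0
Byte[1]=9B: continuation. acc=(acc<<6)|0x1B=0x1B
Byte[2]=B4: continuation. acc=(acc<<6)|0x34=0x6F4
Byte[3]=B1: continuation. acc=(acc<<6)|0x31=0x1BD31
Completed: cp=U+1BD31 (starts at byte 0)
Byte[4]=77: 1-byte ASCII. cp=U+0077
Byte[5]=CF: 2-byte lead, need 1 cont bytes. acc=0xF
Byte[6]=9D: continuation. acc=(acc<<6)|0x1D=0x3DD
Completed: cp=U+03DD (starts at byte 5)
Byte[7]=E7: 3-byte lead, need 2 cont bytes. acc=0x7
Byte[8]=A6: continuation. acc=(acc<<6)|0x26=0x1E6
Byte[9]=B3: continuation. acc=(acc<<6)|0x33=0x79B3
Completed: cp=U+79B3 (starts at byte 7)
Byte[10]=F0: 4-byte lead, need 3 cont bytes. acc=0x0
Byte[11]=99: continuation. acc=(acc<<6)|0x19=0x19
Byte[12]=B9: continuation. acc=(acc<<6)|0x39=0x679
Byte[13]=9B: continuation. acc=(acc<<6)|0x1B=0x19E5B
Completed: cp=U+19E5B (starts at byte 10)
Byte[14]=FC: INVALID lead byte (not 0xxx/110x/1110/11110)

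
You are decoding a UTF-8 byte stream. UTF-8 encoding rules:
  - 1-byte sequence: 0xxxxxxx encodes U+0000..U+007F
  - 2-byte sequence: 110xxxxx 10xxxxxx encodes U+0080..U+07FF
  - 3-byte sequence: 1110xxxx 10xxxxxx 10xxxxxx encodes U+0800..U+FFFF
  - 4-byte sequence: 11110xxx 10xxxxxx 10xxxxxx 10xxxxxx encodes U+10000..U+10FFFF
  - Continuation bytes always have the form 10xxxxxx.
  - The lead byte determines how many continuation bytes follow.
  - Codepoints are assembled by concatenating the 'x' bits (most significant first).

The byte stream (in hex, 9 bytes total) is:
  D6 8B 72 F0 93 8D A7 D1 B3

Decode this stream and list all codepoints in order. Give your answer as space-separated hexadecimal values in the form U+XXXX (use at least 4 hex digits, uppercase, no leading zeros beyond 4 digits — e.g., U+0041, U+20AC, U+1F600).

Answer: U+058B U+0072 U+13367 U+0473

Derivation:
Byte[0]=D6: 2-byte lead, need 1 cont bytes. acc=0x16
Byte[1]=8B: continuation. acc=(acc<<6)|0x0B=0x58B
Completed: cp=U+058B (starts at byte 0)
Byte[2]=72: 1-byte ASCII. cp=U+0072
Byte[3]=F0: 4-byte lead, need 3 cont bytes. acc=0x0
Byte[4]=93: continuation. acc=(acc<<6)|0x13=0x13
Byte[5]=8D: continuation. acc=(acc<<6)|0x0D=0x4CD
Byte[6]=A7: continuation. acc=(acc<<6)|0x27=0x13367
Completed: cp=U+13367 (starts at byte 3)
Byte[7]=D1: 2-byte lead, need 1 cont bytes. acc=0x11
Byte[8]=B3: continuation. acc=(acc<<6)|0x33=0x473
Completed: cp=U+0473 (starts at byte 7)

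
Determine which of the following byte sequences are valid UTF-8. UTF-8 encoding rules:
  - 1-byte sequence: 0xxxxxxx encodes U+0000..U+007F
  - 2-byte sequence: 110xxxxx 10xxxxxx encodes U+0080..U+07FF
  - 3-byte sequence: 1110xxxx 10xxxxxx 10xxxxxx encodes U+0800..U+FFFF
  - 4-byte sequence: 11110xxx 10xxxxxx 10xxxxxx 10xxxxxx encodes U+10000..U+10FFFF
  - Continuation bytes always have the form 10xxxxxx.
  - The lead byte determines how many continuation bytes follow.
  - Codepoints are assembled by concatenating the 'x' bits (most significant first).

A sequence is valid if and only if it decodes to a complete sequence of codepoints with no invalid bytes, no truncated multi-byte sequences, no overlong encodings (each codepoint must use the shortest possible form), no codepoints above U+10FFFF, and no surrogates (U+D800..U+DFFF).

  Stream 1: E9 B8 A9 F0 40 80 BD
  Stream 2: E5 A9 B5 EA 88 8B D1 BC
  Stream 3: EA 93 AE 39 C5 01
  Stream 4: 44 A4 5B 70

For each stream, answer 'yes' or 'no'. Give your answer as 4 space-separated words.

Stream 1: error at byte offset 4. INVALID
Stream 2: decodes cleanly. VALID
Stream 3: error at byte offset 5. INVALID
Stream 4: error at byte offset 1. INVALID

Answer: no yes no no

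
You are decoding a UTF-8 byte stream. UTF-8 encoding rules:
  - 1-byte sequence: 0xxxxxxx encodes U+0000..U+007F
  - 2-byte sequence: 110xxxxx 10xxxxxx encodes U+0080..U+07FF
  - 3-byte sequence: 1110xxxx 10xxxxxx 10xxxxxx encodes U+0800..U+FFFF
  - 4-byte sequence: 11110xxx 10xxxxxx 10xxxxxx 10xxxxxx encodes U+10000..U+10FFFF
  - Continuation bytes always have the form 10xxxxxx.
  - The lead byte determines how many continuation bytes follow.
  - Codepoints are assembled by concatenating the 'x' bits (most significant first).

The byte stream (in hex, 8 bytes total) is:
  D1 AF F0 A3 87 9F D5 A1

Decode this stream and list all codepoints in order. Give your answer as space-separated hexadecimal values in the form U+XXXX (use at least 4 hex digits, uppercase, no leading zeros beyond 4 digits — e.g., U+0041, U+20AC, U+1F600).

Answer: U+046F U+231DF U+0561

Derivation:
Byte[0]=D1: 2-byte lead, need 1 cont bytes. acc=0x11
Byte[1]=AF: continuation. acc=(acc<<6)|0x2F=0x46F
Completed: cp=U+046F (starts at byte 0)
Byte[2]=F0: 4-byte lead, need 3 cont bytes. acc=0x0
Byte[3]=A3: continuation. acc=(acc<<6)|0x23=0x23
Byte[4]=87: continuation. acc=(acc<<6)|0x07=0x8C7
Byte[5]=9F: continuation. acc=(acc<<6)|0x1F=0x231DF
Completed: cp=U+231DF (starts at byte 2)
Byte[6]=D5: 2-byte lead, need 1 cont bytes. acc=0x15
Byte[7]=A1: continuation. acc=(acc<<6)|0x21=0x561
Completed: cp=U+0561 (starts at byte 6)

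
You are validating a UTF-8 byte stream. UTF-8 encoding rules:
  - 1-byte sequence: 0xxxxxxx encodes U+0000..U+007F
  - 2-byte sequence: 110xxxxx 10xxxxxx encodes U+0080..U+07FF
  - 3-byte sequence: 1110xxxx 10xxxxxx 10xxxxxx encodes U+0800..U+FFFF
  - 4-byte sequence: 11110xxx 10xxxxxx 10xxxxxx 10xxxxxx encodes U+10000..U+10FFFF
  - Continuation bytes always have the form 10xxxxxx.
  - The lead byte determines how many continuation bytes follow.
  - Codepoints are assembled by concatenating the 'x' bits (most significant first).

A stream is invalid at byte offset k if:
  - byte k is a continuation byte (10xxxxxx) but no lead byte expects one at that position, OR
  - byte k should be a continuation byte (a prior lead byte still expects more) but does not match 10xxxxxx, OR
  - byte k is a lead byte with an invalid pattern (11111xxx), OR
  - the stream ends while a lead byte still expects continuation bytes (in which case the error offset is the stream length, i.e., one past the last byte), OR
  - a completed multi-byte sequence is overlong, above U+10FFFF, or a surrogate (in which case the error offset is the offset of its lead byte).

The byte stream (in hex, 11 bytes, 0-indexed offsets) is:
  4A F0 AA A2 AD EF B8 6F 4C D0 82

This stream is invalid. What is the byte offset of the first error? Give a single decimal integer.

Answer: 7

Derivation:
Byte[0]=4A: 1-byte ASCII. cp=U+004A
Byte[1]=F0: 4-byte lead, need 3 cont bytes. acc=0x0
Byte[2]=AA: continuation. acc=(acc<<6)|0x2A=0x2A
Byte[3]=A2: continuation. acc=(acc<<6)|0x22=0xAA2
Byte[4]=AD: continuation. acc=(acc<<6)|0x2D=0x2A8AD
Completed: cp=U+2A8AD (starts at byte 1)
Byte[5]=EF: 3-byte lead, need 2 cont bytes. acc=0xF
Byte[6]=B8: continuation. acc=(acc<<6)|0x38=0x3F8
Byte[7]=6F: expected 10xxxxxx continuation. INVALID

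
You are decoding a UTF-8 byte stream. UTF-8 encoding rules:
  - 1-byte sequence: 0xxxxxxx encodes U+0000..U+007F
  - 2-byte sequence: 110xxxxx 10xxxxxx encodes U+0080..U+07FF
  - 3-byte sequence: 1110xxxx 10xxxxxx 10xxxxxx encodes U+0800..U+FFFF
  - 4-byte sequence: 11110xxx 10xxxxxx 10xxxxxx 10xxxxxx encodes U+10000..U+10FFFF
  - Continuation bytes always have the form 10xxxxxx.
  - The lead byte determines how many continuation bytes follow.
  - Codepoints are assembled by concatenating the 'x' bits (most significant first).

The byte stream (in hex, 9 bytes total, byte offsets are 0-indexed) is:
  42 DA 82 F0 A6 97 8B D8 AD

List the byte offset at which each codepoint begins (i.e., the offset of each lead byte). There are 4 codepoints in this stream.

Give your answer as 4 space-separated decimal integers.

Byte[0]=42: 1-byte ASCII. cp=U+0042
Byte[1]=DA: 2-byte lead, need 1 cont bytes. acc=0x1A
Byte[2]=82: continuation. acc=(acc<<6)|0x02=0x682
Completed: cp=U+0682 (starts at byte 1)
Byte[3]=F0: 4-byte lead, need 3 cont bytes. acc=0x0
Byte[4]=A6: continuation. acc=(acc<<6)|0x26=0x26
Byte[5]=97: continuation. acc=(acc<<6)|0x17=0x997
Byte[6]=8B: continuation. acc=(acc<<6)|0x0B=0x265CB
Completed: cp=U+265CB (starts at byte 3)
Byte[7]=D8: 2-byte lead, need 1 cont bytes. acc=0x18
Byte[8]=AD: continuation. acc=(acc<<6)|0x2D=0x62D
Completed: cp=U+062D (starts at byte 7)

Answer: 0 1 3 7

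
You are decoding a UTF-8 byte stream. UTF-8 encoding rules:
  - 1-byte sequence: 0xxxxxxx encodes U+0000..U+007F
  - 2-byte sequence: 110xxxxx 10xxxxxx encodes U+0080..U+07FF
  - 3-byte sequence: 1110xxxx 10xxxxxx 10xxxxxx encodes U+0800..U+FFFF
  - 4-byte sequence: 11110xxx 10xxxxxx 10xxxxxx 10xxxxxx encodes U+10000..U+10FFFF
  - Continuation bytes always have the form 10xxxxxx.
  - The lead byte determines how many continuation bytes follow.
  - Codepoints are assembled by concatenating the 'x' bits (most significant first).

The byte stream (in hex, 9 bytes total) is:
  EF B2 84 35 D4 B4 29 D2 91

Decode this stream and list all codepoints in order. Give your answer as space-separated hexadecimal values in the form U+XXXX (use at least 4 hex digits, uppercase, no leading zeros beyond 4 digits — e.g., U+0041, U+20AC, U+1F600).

Answer: U+FC84 U+0035 U+0534 U+0029 U+0491

Derivation:
Byte[0]=EF: 3-byte lead, need 2 cont bytes. acc=0xF
Byte[1]=B2: continuation. acc=(acc<<6)|0x32=0x3F2
Byte[2]=84: continuation. acc=(acc<<6)|0x04=0xFC84
Completed: cp=U+FC84 (starts at byte 0)
Byte[3]=35: 1-byte ASCII. cp=U+0035
Byte[4]=D4: 2-byte lead, need 1 cont bytes. acc=0x14
Byte[5]=B4: continuation. acc=(acc<<6)|0x34=0x534
Completed: cp=U+0534 (starts at byte 4)
Byte[6]=29: 1-byte ASCII. cp=U+0029
Byte[7]=D2: 2-byte lead, need 1 cont bytes. acc=0x12
Byte[8]=91: continuation. acc=(acc<<6)|0x11=0x491
Completed: cp=U+0491 (starts at byte 7)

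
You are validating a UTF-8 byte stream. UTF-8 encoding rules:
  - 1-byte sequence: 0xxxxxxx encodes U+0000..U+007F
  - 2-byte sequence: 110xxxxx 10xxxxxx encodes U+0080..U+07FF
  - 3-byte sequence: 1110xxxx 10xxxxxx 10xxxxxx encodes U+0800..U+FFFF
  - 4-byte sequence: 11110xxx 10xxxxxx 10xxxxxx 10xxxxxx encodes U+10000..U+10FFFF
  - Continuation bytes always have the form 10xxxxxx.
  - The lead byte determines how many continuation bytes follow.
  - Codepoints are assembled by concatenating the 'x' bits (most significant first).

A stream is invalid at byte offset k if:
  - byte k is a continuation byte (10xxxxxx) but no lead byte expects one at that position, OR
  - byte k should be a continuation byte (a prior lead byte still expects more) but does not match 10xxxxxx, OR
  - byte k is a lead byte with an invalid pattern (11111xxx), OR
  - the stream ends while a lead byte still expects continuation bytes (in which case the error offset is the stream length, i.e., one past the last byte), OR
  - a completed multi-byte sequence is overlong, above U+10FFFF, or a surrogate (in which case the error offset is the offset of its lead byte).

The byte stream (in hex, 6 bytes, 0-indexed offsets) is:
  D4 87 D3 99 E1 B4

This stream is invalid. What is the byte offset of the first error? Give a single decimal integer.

Answer: 6

Derivation:
Byte[0]=D4: 2-byte lead, need 1 cont bytes. acc=0x14
Byte[1]=87: continuation. acc=(acc<<6)|0x07=0x507
Completed: cp=U+0507 (starts at byte 0)
Byte[2]=D3: 2-byte lead, need 1 cont bytes. acc=0x13
Byte[3]=99: continuation. acc=(acc<<6)|0x19=0x4D9
Completed: cp=U+04D9 (starts at byte 2)
Byte[4]=E1: 3-byte lead, need 2 cont bytes. acc=0x1
Byte[5]=B4: continuation. acc=(acc<<6)|0x34=0x74
Byte[6]: stream ended, expected continuation. INVALID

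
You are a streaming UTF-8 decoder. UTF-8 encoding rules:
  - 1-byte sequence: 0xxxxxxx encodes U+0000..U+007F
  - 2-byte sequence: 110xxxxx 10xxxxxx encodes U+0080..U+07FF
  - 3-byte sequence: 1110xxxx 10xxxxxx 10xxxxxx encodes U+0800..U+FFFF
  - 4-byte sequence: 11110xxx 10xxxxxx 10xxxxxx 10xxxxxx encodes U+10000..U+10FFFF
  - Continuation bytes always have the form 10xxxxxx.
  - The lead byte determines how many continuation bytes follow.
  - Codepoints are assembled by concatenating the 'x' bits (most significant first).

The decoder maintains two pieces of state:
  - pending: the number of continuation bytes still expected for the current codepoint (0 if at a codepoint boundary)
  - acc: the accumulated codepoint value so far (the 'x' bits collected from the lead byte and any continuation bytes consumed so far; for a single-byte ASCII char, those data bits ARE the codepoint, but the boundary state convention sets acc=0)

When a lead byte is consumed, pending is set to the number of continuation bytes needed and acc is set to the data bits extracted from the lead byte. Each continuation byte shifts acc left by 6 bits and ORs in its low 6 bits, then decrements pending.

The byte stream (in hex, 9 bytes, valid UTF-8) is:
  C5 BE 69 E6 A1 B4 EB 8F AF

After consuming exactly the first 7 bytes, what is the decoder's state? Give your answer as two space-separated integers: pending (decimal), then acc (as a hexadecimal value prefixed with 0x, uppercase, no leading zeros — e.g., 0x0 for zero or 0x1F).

Byte[0]=C5: 2-byte lead. pending=1, acc=0x5
Byte[1]=BE: continuation. acc=(acc<<6)|0x3E=0x17E, pending=0
Byte[2]=69: 1-byte. pending=0, acc=0x0
Byte[3]=E6: 3-byte lead. pending=2, acc=0x6
Byte[4]=A1: continuation. acc=(acc<<6)|0x21=0x1A1, pending=1
Byte[5]=B4: continuation. acc=(acc<<6)|0x34=0x6874, pending=0
Byte[6]=EB: 3-byte lead. pending=2, acc=0xB

Answer: 2 0xB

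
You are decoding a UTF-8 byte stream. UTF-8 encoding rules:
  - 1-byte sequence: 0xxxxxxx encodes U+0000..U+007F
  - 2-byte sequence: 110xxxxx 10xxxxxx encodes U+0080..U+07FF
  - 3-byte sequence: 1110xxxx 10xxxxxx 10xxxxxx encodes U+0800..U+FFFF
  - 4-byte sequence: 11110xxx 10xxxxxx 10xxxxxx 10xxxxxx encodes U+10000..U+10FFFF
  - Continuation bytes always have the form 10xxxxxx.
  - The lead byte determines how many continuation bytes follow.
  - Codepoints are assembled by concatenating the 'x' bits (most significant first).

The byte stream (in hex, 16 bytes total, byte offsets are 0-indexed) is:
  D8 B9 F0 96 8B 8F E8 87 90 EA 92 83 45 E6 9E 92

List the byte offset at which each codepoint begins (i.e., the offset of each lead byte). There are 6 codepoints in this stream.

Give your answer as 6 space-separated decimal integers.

Answer: 0 2 6 9 12 13

Derivation:
Byte[0]=D8: 2-byte lead, need 1 cont bytes. acc=0x18
Byte[1]=B9: continuation. acc=(acc<<6)|0x39=0x639
Completed: cp=U+0639 (starts at byte 0)
Byte[2]=F0: 4-byte lead, need 3 cont bytes. acc=0x0
Byte[3]=96: continuation. acc=(acc<<6)|0x16=0x16
Byte[4]=8B: continuation. acc=(acc<<6)|0x0B=0x58B
Byte[5]=8F: continuation. acc=(acc<<6)|0x0F=0x162CF
Completed: cp=U+162CF (starts at byte 2)
Byte[6]=E8: 3-byte lead, need 2 cont bytes. acc=0x8
Byte[7]=87: continuation. acc=(acc<<6)|0x07=0x207
Byte[8]=90: continuation. acc=(acc<<6)|0x10=0x81D0
Completed: cp=U+81D0 (starts at byte 6)
Byte[9]=EA: 3-byte lead, need 2 cont bytes. acc=0xA
Byte[10]=92: continuation. acc=(acc<<6)|0x12=0x292
Byte[11]=83: continuation. acc=(acc<<6)|0x03=0xA483
Completed: cp=U+A483 (starts at byte 9)
Byte[12]=45: 1-byte ASCII. cp=U+0045
Byte[13]=E6: 3-byte lead, need 2 cont bytes. acc=0x6
Byte[14]=9E: continuation. acc=(acc<<6)|0x1E=0x19E
Byte[15]=92: continuation. acc=(acc<<6)|0x12=0x6792
Completed: cp=U+6792 (starts at byte 13)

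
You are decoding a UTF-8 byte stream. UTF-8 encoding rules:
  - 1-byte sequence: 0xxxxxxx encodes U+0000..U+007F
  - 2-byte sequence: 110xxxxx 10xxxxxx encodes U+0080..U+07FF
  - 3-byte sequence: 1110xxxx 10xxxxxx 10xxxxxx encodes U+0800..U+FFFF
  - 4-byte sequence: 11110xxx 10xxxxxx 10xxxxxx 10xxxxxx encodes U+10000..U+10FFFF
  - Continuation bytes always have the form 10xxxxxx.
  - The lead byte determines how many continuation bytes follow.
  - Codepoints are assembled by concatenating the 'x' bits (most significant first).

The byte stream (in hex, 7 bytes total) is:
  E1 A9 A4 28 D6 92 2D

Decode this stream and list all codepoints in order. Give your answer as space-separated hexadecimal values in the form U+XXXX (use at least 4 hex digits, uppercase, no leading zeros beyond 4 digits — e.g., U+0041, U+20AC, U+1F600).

Answer: U+1A64 U+0028 U+0592 U+002D

Derivation:
Byte[0]=E1: 3-byte lead, need 2 cont bytes. acc=0x1
Byte[1]=A9: continuation. acc=(acc<<6)|0x29=0x69
Byte[2]=A4: continuation. acc=(acc<<6)|0x24=0x1A64
Completed: cp=U+1A64 (starts at byte 0)
Byte[3]=28: 1-byte ASCII. cp=U+0028
Byte[4]=D6: 2-byte lead, need 1 cont bytes. acc=0x16
Byte[5]=92: continuation. acc=(acc<<6)|0x12=0x592
Completed: cp=U+0592 (starts at byte 4)
Byte[6]=2D: 1-byte ASCII. cp=U+002D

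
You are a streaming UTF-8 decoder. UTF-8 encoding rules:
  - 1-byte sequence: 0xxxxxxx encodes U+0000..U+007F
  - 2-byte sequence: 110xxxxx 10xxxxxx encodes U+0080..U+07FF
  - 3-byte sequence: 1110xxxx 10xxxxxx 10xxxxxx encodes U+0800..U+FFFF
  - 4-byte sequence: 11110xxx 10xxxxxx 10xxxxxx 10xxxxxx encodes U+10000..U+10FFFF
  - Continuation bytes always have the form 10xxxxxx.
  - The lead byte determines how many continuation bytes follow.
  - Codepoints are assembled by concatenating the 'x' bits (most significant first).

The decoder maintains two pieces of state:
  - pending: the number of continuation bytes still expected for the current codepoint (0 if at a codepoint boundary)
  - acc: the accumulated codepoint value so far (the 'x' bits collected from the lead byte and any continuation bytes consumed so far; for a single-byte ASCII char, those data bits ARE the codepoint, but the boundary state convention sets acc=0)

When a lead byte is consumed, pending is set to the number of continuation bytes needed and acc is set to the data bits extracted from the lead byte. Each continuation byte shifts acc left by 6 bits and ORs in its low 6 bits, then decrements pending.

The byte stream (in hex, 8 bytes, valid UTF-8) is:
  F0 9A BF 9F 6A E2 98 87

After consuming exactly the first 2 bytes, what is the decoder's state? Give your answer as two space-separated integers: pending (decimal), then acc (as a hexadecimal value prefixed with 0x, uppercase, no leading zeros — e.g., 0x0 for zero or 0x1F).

Answer: 2 0x1A

Derivation:
Byte[0]=F0: 4-byte lead. pending=3, acc=0x0
Byte[1]=9A: continuation. acc=(acc<<6)|0x1A=0x1A, pending=2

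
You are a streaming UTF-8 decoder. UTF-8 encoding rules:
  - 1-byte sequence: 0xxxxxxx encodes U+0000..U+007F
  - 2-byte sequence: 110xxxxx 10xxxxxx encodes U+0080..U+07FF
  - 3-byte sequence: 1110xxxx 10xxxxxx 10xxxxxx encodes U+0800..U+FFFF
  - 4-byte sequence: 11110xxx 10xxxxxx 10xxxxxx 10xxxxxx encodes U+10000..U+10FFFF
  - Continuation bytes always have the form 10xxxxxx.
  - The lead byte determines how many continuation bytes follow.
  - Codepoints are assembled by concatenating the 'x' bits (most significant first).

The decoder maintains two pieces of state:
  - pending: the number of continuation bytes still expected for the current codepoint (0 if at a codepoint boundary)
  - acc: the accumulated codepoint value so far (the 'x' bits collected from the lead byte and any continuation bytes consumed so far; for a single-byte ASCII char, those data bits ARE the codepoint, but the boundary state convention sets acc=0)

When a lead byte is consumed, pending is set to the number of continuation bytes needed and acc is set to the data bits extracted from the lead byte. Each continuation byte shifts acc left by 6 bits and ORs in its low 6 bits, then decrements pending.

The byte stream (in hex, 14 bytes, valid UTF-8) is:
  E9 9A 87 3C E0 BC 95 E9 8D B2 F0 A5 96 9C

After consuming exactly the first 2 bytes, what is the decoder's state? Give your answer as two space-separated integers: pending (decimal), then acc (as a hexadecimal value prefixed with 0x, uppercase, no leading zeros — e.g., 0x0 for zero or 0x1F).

Answer: 1 0x25A

Derivation:
Byte[0]=E9: 3-byte lead. pending=2, acc=0x9
Byte[1]=9A: continuation. acc=(acc<<6)|0x1A=0x25A, pending=1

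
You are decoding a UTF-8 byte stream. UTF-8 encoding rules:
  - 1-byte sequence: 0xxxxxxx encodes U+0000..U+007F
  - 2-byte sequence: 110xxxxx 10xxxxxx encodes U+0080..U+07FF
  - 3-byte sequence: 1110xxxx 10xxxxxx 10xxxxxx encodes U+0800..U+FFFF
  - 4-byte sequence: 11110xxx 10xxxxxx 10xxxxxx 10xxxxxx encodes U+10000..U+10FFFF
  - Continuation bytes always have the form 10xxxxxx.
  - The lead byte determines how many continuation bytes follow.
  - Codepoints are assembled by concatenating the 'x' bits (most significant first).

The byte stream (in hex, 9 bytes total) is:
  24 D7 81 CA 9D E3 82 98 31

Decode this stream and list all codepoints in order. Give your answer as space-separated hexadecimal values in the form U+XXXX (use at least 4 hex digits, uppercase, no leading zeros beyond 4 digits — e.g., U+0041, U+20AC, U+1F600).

Byte[0]=24: 1-byte ASCII. cp=U+0024
Byte[1]=D7: 2-byte lead, need 1 cont bytes. acc=0x17
Byte[2]=81: continuation. acc=(acc<<6)|0x01=0x5C1
Completed: cp=U+05C1 (starts at byte 1)
Byte[3]=CA: 2-byte lead, need 1 cont bytes. acc=0xA
Byte[4]=9D: continuation. acc=(acc<<6)|0x1D=0x29D
Completed: cp=U+029D (starts at byte 3)
Byte[5]=E3: 3-byte lead, need 2 cont bytes. acc=0x3
Byte[6]=82: continuation. acc=(acc<<6)|0x02=0xC2
Byte[7]=98: continuation. acc=(acc<<6)|0x18=0x3098
Completed: cp=U+3098 (starts at byte 5)
Byte[8]=31: 1-byte ASCII. cp=U+0031

Answer: U+0024 U+05C1 U+029D U+3098 U+0031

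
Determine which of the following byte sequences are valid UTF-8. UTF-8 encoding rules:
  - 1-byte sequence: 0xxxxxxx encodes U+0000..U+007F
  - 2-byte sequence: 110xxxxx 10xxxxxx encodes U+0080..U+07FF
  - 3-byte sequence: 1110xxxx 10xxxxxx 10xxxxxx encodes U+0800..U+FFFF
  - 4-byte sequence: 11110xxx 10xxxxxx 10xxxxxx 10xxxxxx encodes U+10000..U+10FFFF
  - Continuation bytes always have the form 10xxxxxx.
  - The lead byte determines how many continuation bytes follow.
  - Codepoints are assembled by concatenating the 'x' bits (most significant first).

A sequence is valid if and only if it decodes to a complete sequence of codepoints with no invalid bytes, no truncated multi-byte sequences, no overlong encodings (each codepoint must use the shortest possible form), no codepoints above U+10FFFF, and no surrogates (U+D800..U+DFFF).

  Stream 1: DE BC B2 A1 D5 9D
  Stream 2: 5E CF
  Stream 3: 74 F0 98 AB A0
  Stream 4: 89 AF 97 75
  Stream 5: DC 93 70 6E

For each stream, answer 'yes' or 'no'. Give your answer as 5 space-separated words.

Answer: no no yes no yes

Derivation:
Stream 1: error at byte offset 2. INVALID
Stream 2: error at byte offset 2. INVALID
Stream 3: decodes cleanly. VALID
Stream 4: error at byte offset 0. INVALID
Stream 5: decodes cleanly. VALID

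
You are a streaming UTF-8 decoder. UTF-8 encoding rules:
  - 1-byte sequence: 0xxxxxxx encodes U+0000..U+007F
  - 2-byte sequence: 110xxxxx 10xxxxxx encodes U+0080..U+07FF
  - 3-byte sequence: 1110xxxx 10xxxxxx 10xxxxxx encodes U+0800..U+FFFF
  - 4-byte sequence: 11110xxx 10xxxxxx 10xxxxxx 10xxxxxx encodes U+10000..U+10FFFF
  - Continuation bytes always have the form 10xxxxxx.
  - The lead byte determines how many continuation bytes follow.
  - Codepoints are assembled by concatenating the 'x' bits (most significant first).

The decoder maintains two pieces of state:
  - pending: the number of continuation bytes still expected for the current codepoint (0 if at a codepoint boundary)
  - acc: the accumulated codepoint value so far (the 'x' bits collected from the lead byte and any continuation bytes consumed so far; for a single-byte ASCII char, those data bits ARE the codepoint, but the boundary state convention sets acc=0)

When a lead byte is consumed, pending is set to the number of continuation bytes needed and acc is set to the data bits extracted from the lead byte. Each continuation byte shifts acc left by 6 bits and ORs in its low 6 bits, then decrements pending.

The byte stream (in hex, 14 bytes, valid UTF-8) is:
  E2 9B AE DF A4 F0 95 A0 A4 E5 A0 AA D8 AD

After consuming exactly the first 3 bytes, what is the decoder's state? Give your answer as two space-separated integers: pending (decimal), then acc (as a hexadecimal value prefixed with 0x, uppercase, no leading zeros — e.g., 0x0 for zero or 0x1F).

Byte[0]=E2: 3-byte lead. pending=2, acc=0x2
Byte[1]=9B: continuation. acc=(acc<<6)|0x1B=0x9B, pending=1
Byte[2]=AE: continuation. acc=(acc<<6)|0x2E=0x26EE, pending=0

Answer: 0 0x26EE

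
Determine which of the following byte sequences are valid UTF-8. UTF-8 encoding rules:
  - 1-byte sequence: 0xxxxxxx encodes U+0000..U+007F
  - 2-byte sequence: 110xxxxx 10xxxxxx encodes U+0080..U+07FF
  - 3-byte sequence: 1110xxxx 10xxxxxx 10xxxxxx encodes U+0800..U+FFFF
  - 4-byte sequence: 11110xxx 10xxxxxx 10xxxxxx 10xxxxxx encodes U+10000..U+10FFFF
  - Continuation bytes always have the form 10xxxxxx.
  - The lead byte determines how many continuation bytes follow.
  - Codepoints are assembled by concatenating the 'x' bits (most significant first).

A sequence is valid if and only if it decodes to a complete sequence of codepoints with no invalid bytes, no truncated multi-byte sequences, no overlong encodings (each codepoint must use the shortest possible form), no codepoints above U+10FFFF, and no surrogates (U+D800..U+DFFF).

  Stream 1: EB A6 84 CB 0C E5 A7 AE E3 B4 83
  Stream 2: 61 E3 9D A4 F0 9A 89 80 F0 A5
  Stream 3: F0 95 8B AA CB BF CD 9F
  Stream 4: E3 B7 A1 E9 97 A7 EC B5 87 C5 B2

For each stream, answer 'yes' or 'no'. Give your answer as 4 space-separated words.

Answer: no no yes yes

Derivation:
Stream 1: error at byte offset 4. INVALID
Stream 2: error at byte offset 10. INVALID
Stream 3: decodes cleanly. VALID
Stream 4: decodes cleanly. VALID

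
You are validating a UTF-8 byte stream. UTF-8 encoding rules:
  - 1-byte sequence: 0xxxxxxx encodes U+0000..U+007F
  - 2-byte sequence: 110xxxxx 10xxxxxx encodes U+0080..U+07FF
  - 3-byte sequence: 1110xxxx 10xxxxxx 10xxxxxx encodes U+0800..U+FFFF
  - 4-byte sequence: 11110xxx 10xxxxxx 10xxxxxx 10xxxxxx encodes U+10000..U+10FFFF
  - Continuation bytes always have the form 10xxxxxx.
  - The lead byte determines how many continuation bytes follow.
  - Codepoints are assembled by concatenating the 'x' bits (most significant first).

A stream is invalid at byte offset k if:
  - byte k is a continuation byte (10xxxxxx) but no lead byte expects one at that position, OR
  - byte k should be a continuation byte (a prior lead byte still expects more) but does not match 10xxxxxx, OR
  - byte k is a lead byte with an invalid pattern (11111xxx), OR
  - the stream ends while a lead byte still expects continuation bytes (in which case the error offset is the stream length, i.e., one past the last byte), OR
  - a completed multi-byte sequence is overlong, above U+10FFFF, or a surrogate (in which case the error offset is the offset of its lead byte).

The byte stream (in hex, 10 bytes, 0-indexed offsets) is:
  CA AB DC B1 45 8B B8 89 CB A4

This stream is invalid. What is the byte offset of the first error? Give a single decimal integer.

Answer: 5

Derivation:
Byte[0]=CA: 2-byte lead, need 1 cont bytes. acc=0xA
Byte[1]=AB: continuation. acc=(acc<<6)|0x2B=0x2AB
Completed: cp=U+02AB (starts at byte 0)
Byte[2]=DC: 2-byte lead, need 1 cont bytes. acc=0x1C
Byte[3]=B1: continuation. acc=(acc<<6)|0x31=0x731
Completed: cp=U+0731 (starts at byte 2)
Byte[4]=45: 1-byte ASCII. cp=U+0045
Byte[5]=8B: INVALID lead byte (not 0xxx/110x/1110/11110)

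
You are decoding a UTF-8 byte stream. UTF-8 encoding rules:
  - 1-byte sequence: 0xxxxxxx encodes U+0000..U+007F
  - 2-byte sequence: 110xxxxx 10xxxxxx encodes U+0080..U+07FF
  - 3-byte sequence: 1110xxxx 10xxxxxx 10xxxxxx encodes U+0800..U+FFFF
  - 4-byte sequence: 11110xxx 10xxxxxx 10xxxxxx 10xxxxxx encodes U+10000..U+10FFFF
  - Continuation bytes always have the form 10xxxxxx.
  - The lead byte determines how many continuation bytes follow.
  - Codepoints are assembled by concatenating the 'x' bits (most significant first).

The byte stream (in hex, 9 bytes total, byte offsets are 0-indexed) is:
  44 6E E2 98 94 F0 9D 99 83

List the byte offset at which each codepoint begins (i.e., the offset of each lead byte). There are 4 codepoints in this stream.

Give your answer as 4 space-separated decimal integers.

Answer: 0 1 2 5

Derivation:
Byte[0]=44: 1-byte ASCII. cp=U+0044
Byte[1]=6E: 1-byte ASCII. cp=U+006E
Byte[2]=E2: 3-byte lead, need 2 cont bytes. acc=0x2
Byte[3]=98: continuation. acc=(acc<<6)|0x18=0x98
Byte[4]=94: continuation. acc=(acc<<6)|0x14=0x2614
Completed: cp=U+2614 (starts at byte 2)
Byte[5]=F0: 4-byte lead, need 3 cont bytes. acc=0x0
Byte[6]=9D: continuation. acc=(acc<<6)|0x1D=0x1D
Byte[7]=99: continuation. acc=(acc<<6)|0x19=0x759
Byte[8]=83: continuation. acc=(acc<<6)|0x03=0x1D643
Completed: cp=U+1D643 (starts at byte 5)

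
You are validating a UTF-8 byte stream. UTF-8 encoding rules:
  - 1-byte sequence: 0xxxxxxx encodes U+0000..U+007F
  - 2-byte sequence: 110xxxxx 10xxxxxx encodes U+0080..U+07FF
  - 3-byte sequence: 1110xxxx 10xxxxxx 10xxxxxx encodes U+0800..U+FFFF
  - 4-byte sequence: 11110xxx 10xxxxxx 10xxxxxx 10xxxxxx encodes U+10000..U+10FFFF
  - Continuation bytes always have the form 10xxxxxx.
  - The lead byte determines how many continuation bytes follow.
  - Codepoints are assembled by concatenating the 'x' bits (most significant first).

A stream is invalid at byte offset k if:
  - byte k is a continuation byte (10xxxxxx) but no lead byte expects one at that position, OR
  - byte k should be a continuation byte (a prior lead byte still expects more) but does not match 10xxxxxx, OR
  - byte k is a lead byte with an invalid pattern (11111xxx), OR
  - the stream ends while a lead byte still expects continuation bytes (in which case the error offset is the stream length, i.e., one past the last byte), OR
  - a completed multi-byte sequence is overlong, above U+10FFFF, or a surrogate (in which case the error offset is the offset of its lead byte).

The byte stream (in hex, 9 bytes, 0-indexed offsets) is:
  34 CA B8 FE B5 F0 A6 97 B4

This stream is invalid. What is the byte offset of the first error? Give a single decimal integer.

Answer: 3

Derivation:
Byte[0]=34: 1-byte ASCII. cp=U+0034
Byte[1]=CA: 2-byte lead, need 1 cont bytes. acc=0xA
Byte[2]=B8: continuation. acc=(acc<<6)|0x38=0x2B8
Completed: cp=U+02B8 (starts at byte 1)
Byte[3]=FE: INVALID lead byte (not 0xxx/110x/1110/11110)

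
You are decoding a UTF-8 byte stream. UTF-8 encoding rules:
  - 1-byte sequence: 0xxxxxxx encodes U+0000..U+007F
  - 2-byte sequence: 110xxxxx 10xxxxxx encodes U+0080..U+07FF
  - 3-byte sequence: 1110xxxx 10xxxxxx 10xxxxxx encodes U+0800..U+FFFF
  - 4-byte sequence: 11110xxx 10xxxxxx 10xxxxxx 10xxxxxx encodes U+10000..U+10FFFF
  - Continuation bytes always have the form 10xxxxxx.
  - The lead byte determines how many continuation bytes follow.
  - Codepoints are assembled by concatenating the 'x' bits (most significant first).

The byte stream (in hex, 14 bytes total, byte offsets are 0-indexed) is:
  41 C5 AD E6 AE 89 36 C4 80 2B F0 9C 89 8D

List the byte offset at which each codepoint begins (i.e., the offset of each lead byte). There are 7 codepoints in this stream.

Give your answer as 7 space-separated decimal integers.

Byte[0]=41: 1-byte ASCII. cp=U+0041
Byte[1]=C5: 2-byte lead, need 1 cont bytes. acc=0x5
Byte[2]=AD: continuation. acc=(acc<<6)|0x2D=0x16D
Completed: cp=U+016D (starts at byte 1)
Byte[3]=E6: 3-byte lead, need 2 cont bytes. acc=0x6
Byte[4]=AE: continuation. acc=(acc<<6)|0x2E=0x1AE
Byte[5]=89: continuation. acc=(acc<<6)|0x09=0x6B89
Completed: cp=U+6B89 (starts at byte 3)
Byte[6]=36: 1-byte ASCII. cp=U+0036
Byte[7]=C4: 2-byte lead, need 1 cont bytes. acc=0x4
Byte[8]=80: continuation. acc=(acc<<6)|0x00=0x100
Completed: cp=U+0100 (starts at byte 7)
Byte[9]=2B: 1-byte ASCII. cp=U+002B
Byte[10]=F0: 4-byte lead, need 3 cont bytes. acc=0x0
Byte[11]=9C: continuation. acc=(acc<<6)|0x1C=0x1C
Byte[12]=89: continuation. acc=(acc<<6)|0x09=0x709
Byte[13]=8D: continuation. acc=(acc<<6)|0x0D=0x1C24D
Completed: cp=U+1C24D (starts at byte 10)

Answer: 0 1 3 6 7 9 10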